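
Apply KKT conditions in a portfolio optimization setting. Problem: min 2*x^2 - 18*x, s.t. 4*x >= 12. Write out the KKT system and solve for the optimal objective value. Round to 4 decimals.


Step 1: Try lambda = 0 (constraint inactive).
Stationarity: 2*2*x - 18 = 0
x* = 18/(2*2) = 4.5
Check constraint: 4*4.5 = 18.0 >= 12 -- satisfied.
Step 2: Compute optimal value.
f(x*) = 2*4.5^2 - 18*4.5 = -40.5


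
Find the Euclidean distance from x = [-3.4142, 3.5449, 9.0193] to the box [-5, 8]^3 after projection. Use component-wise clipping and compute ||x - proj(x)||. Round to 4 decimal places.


Project each component onto [-5, 8].
clip(-3.4142) = -3.4142, clip(3.5449) = 3.5449, clip(9.0193) = 8.0
Projection = [-3.4142, 3.5449, 8.0]
Squared diffs: [0.0, 0.0, 1.039]
Distance = sqrt(1.039) = 1.0193


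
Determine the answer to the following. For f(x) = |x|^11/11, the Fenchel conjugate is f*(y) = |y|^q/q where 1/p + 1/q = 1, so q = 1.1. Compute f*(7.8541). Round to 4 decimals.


The conjugate exponent q satisfies 1/p + 1/q = 1.
p = 11, so q = 11/(11 - 1) = 1.1
|y|^q = 7.8541^1.1 = 9.6518
f*(7.8541) = 9.6518 / 1.1 = 8.7743


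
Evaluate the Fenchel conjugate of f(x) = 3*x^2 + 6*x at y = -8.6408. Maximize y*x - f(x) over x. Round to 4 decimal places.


f*(y) = sup_x {y*x - a*x^2 - b*x} = sup_x {(y-b)*x - a*x^2}
FOC: (y - b) - 2a*x = 0 => x* = (y - b)/(2a)
x* = (-8.6408 - 6)/(2*3) = -2.4401
f*(-8.6408) = (y-b)^2/(4a) = (-8.6408 - 6)^2/(4*3)
= 214.353/12 = 17.8628


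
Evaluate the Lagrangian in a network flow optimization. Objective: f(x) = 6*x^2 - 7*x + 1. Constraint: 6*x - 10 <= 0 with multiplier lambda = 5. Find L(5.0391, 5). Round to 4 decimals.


Step 1: Evaluate f(x).
f(5.0391) = 6*5.0391^2 - 7*5.0391 + 1 = 118.0815
Step 2: Evaluate g(x).
g(5.0391) = 6*5.0391 - 10 = 20.2346
Step 3: Compute Lagrangian.
L = 118.0815 + 5*20.2346 = 219.2545


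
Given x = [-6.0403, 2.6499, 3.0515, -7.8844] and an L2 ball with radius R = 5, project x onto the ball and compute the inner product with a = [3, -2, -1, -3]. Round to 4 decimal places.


Step 1: Compute ||x|| (intermediates to 6 decimals).
||x|| = sqrt((-6.0403)^2 + 2.6499^2 + 3.0515^2 + (-7.8844)^2) = 10.722994
Step 2: Project.
Since ||x|| > R, scale = R/||x|| = 5/10.722994 = 0.466288, proj(x) = scale * x
proj(x) = [-2.816519, 1.235617, 1.422878, -3.676401]
Step 3: Dot product.
a^T * proj(x) = 3*(-2.816519) - 2*1.235617 - 1*1.422878 - 3*(-3.676401) = -1.3145


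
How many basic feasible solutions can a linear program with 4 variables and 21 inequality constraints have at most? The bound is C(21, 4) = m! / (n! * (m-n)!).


Each vertex corresponds to some choice of n active constraints out of m, so the number of vertices is at most C(m, n) = m! / (n!(m-n)!).
m = 21, n = 4
Numerator: 21 * 20 * 19 * 18
Denominator: 4! = 24
C(21, 4) = 5985


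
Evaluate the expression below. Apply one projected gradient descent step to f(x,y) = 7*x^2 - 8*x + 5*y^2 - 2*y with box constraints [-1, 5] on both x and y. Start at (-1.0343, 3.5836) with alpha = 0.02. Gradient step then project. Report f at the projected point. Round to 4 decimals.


Step 1: Compute gradient at (-1.0343, 3.5836).
grad_x = 2*7*-1.0343 - 8 = -22.4802
grad_y = 2*5*3.5836 - 2 = 33.836
Step 2: Gradient step.
x_raw = -1.0343 - 0.02*-22.4802 = -0.5847
y_raw = 3.5836 - 0.02*33.836 = 2.9069
Step 3: Project onto [-1, 5].
x_proj = clip(-0.5847) = -0.5847
y_proj = clip(2.9069) = 2.9069
Step 4: Evaluate f.
f(-0.5847, 2.9069) = 43.5067


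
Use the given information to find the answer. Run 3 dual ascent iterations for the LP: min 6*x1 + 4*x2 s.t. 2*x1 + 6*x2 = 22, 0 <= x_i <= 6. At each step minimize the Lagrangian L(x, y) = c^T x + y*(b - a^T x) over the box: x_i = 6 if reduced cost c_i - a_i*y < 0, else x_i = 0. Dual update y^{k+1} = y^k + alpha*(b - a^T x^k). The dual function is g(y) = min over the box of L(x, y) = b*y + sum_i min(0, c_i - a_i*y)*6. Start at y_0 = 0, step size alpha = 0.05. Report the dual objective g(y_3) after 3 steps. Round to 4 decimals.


Dual ascent for LP: min 6*x1 + 4*x2, 2*x1 + 6*x2 = 22, 0 <= x_i <= 6
Step 1: y^k = 0.0, reduced costs: (6.0, 4.0)
  x^k = (0.0, 0.0), subgradient = b - a^T x = 22.0
  y^{k+1} = 0.0 + 0.05*22.0 = 1.1
Step 2: y^k = 1.1, reduced costs: (3.8, -2.6)
  x^k = (0.0, 6.0), subgradient = b - a^T x = -14.0
  y^{k+1} = 1.1 + 0.05*-14.0 = 0.4
Step 3: y^k = 0.4, reduced costs: (5.2, 1.6)
  x^k = (0.0, 0.0), subgradient = b - a^T x = 22.0
  y^{k+1} = 0.4 + 0.05*22.0 = 1.5
Dual objective at y_3 = 1.5: reduced costs (3.0, -5.0), box minimizer x = (0.0, 6.0)
g(y_3) = b*y + (c1 - a1*y)*x1 + (c2 - a2*y)*x2 = 22*1.5 + 3.0*0.0 + (-5.0)*6.0 = 33.0 + 0.0 - 30.0 = 3.0


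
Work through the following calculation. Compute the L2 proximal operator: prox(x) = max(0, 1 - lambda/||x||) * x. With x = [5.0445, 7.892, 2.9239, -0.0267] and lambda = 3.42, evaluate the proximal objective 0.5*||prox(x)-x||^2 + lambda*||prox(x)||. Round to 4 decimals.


Step 1: Compute ||x||.
||x|| = 9.8123
Step 2: Compute scaling factor.
scale = max(0, 1 - 3.42/9.8123) = 0.6515
Step 3: prox(x) = [3.2863, 5.1413, 1.9048, -0.0174]
||prox(x)|| = 6.3923
Step 4: Proximal objective.
0.5*||prox-x||^2 = 5.8482
lambda*||prox|| = 21.8617
Total = 27.7097


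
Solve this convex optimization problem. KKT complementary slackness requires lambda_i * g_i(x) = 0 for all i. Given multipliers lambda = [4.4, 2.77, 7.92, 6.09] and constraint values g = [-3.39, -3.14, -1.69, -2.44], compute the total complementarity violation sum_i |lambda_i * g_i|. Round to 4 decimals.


KKT complementary slackness check:
lambda_1 * g_1 = 4.4 * -3.39 = -14.916
lambda_2 * g_2 = 2.77 * -3.14 = -8.6978
lambda_3 * g_3 = 7.92 * -1.69 = -13.3848
lambda_4 * g_4 = 6.09 * -2.44 = -14.8596
Total violation = 14.916 + 8.6978 + 13.3848 + 14.8596 = 51.8582


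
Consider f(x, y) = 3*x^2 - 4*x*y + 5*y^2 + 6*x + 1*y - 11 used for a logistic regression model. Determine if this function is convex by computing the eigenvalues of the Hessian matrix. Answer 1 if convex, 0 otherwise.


The Hessian of f(x,y) = 3*x^2 - 4*x*y + 5*y^2 + 6*x + 1*y - 11 is:
H = [[6, -4], [-4, 10]]
Trace = 6 + 10 = 16
Determinant = 6*10 - (-4)^2 = 44
Discriminant = (16)^2 - 4*44 = 80.0
Eigenvalues: lambda_1 = 3.5279, lambda_2 = 12.4721
The function is convex.

1


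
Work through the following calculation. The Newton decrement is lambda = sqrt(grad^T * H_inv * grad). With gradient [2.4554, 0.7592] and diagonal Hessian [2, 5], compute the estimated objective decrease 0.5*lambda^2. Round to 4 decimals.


Step 1: H is diagonal, so H^(-1) * g = [1.2277, 0.1518].
Step 2: g^T H^(-1) g = sum_i g_i^2 / H_ii
  = (2.4554)^2/2 + (0.7592)^2/5
  = 3.0145 + 0.1153 = 3.1298
Step 3: Objective decrease = 0.5 * g^T H^(-1) g = 1.5649


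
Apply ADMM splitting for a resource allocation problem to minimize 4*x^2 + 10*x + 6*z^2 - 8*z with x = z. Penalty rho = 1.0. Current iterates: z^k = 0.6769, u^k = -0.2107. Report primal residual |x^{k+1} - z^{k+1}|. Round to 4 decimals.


ADMM iteration with rho = 1.0, z^k = 0.6769, u^k = -0.2107
Step 1: x-update.
Minimize 4*x^2 + 10*x + (1.0/2)*(x - 0.6769 - 0.2107)^2
FOC: (2*4 + 1.0)*x = -10 + 1.0*(0.6769 + 0.2107)
x^{k+1} = -1.0125
Step 2: z-update.
Minimize 6*z^2 - 8*z + (1.0/2)*(-1.0125 - z - 0.2107)^2
FOC: (2*6 + 1.0)*z = 8 + 1.0*(-1.0125 - 0.2107)
z^{k+1} = 0.5213
Step 3: u-update.
u^{k+1} = -0.2107 - 1.0125 - 0.5213 = -1.7445
Step 4: Primal residual = |-1.0125 - 0.5213| = 1.5338


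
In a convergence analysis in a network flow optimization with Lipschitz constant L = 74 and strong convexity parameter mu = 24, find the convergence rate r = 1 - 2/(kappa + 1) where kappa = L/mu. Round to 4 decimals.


Step 1: Compute the condition number.
kappa = L/mu = 74/24 = 3.0833
Step 2: Compute the convergence rate.
r = 1 - 2/(kappa + 1) = 1 - 2*mu/(L + mu) = (L - mu)/(L + mu) = 50/98 = 0.5102


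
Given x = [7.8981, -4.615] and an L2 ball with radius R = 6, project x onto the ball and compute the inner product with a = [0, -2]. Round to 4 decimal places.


Step 1: Compute ||x|| (intermediates to 6 decimals).
||x|| = sqrt(7.8981^2 + (-4.615)^2) = 9.147579
Step 2: Project.
Since ||x|| > R, scale = R/||x|| = 6/9.147579 = 0.655911, proj(x) = scale * x
proj(x) = [5.180451, -3.027029]
Step 3: Dot product.
a^T * proj(x) = 0*5.180451 - 2*(-3.027029) = 6.0541


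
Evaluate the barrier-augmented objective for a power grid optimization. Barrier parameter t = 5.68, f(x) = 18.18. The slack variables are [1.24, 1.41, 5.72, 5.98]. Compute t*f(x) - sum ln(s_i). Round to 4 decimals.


Step 1: Compute log-barrier.
ln values: [0.2151, 0.3436, 1.744, 1.7884]
phi = -(0.2151 + 0.3436 + 1.744 + 1.7884) = -4.0911
Step 2: Compute augmented objective.
t*f(x) = 5.68*18.18 = 103.2624
Total = 103.2624 - 4.0911 = 99.1713


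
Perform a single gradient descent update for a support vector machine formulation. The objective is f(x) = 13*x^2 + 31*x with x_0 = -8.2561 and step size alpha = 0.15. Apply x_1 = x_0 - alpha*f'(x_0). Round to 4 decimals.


We compute the gradient at x_0 and apply the update.
f'(x) = 26*x + 31
f'(-8.2561) = 26*-8.2561 + 31 = -183.6586
x_1 = -8.2561 - 0.15*-183.6586 = 19.2927


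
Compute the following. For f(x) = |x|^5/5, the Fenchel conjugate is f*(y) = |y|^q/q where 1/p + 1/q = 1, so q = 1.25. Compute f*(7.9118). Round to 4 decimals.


The conjugate exponent q satisfies 1/p + 1/q = 1.
p = 5, so q = 5/(5 - 1) = 1.25
|y|^q = 7.9118^1.25 = 13.2692
f*(7.9118) = 13.2692 / 1.25 = 10.6153


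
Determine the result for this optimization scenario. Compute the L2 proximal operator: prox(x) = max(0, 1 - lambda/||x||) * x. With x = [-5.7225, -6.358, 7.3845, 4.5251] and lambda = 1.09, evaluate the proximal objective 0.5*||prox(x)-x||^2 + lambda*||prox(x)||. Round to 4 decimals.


Step 1: Compute ||x||.
||x|| = 12.1729
Step 2: Compute scaling factor.
scale = max(0, 1 - 1.09/12.1729) = 0.9105
Step 3: prox(x) = [-5.2101, -5.7887, 6.7233, 4.1199]
||prox(x)|| = 11.0829
Step 4: Proximal objective.
0.5*||prox-x||^2 = 0.5941
lambda*||prox|| = 12.0804
Total = 12.6744


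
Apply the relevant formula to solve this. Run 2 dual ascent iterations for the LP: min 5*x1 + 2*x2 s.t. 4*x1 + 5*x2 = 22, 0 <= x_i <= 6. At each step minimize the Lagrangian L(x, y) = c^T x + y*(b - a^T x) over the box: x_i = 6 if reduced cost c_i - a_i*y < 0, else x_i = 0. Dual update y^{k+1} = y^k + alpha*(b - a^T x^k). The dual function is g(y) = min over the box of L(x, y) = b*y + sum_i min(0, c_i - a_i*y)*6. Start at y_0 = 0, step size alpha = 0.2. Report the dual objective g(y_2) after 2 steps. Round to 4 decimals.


Dual ascent for LP: min 5*x1 + 2*x2, 4*x1 + 5*x2 = 22, 0 <= x_i <= 6
Step 1: y^k = 0.0, reduced costs: (5.0, 2.0)
  x^k = (0.0, 0.0), subgradient = b - a^T x = 22.0
  y^{k+1} = 0.0 + 0.2*22.0 = 4.4
Step 2: y^k = 4.4, reduced costs: (-12.6, -20.0)
  x^k = (6.0, 6.0), subgradient = b - a^T x = -32.0
  y^{k+1} = 4.4 + 0.2*-32.0 = -2.0
Dual objective at y_2 = -2.0: reduced costs (13.0, 12.0), box minimizer x = (0.0, 0.0)
g(y_2) = b*y + (c1 - a1*y)*x1 + (c2 - a2*y)*x2 = 22*(-2.0) + 13.0*0.0 + 12.0*0.0 = -44.0 + 0.0 + 0.0 = -44.0


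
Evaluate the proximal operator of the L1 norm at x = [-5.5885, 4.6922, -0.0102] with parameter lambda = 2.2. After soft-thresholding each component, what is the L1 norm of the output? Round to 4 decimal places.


Soft-thresholding with lambda = 2.2:
prox(-5.5885) = sign(-5.5885)*max(|-5.5885| - 2.2, 0) = -3.3885
prox(4.6922) = sign(4.6922)*max(|4.6922| - 2.2, 0) = 2.4922
prox(-0.0102) = sign(-0.0102)*max(|-0.0102| - 2.2, 0) = 0.0
prox(x) = [-3.3885, 2.4922, 0.0]
||prox(x)||_1 = 3.3885 + 2.4922 + 0.0 = 5.8807


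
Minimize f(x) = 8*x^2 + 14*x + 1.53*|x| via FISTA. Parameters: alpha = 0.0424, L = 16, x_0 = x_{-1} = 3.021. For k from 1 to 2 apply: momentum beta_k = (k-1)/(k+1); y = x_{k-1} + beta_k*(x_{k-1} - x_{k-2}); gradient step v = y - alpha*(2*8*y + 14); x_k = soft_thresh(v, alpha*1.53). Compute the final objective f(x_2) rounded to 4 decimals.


FISTA on f(x) = 8*x^2 + 14*x + 1.53*|x|
L = 16, alpha = 0.0424
Iteration 1: beta = 0.0, y = 3.021 + 0.0*(3.021 - 3.021) = 3.021
  grad(y) = 62.336, v = y - alpha*grad = 0.378
  prox(v) = soft_thresh(0.378, 0.0649) = 0.3131
Iteration 2: beta = 0.3333, y = 0.3131 + 0.3333*(0.3131 - 3.021) = -0.5896
  grad(y) = 4.5671, v = y - alpha*grad = -0.7832
  prox(v) = soft_thresh(-0.7832, 0.0649) = -0.7183
f(x_2) = 8*(-0.7183)^2 + 14*(-0.7183) + 1.53*|-0.7183| = -4.8296


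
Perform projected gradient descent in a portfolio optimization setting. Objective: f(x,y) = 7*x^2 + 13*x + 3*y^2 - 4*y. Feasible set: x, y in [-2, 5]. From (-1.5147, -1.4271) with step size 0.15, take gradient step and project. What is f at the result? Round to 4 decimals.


Step 1: Compute gradient at (-1.5147, -1.4271).
grad_x = 2*7*-1.5147 + 13 = -8.2058
grad_y = 2*3*-1.4271 - 4 = -12.5626
Step 2: Gradient step.
x_raw = -1.5147 - 0.15*-8.2058 = -0.2838
y_raw = -1.4271 - 0.15*-12.5626 = 0.4573
Step 3: Project onto [-2, 5].
x_proj = clip(-0.2838) = -0.2838
y_proj = clip(0.4573) = 0.4573
Step 4: Evaluate f.
f(-0.2838, 0.4573) = -4.3277


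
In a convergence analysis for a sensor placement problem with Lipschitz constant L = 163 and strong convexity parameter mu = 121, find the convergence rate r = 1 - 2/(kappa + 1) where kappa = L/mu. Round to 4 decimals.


Step 1: Compute the condition number.
kappa = L/mu = 163/121 = 1.3471
Step 2: Compute the convergence rate.
r = 1 - 2/(kappa + 1) = 1 - 2*mu/(L + mu) = (L - mu)/(L + mu) = 42/284 = 0.1479


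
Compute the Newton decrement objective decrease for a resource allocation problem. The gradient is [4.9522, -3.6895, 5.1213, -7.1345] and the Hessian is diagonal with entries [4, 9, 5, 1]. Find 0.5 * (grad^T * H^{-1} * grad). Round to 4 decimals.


Step 1: H is diagonal, so H^(-1) * g = [1.2381, -0.4099, 1.0243, -7.1345].
Step 2: g^T H^(-1) g = sum_i g_i^2 / H_ii
  = (4.9522)^2/4 + (-3.6895)^2/9 + (5.1213)^2/5 + (-7.1345)^2/1
  = 6.1311 + 1.5125 + 5.2455 + 50.9011 = 63.7902
Step 3: Objective decrease = 0.5 * g^T H^(-1) g = 31.8951


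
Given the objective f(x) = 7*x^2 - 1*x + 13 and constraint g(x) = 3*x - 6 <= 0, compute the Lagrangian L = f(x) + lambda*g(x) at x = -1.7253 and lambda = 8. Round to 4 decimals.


Step 1: Evaluate f(x).
f(-1.7253) = 7*(-1.7253)^2 - 1*(-1.7253) + 13 = 35.5619
Step 2: Evaluate g(x).
g(-1.7253) = 3*-1.7253 - 6 = -11.1759
Step 3: Compute Lagrangian.
L = 35.5619 + 8*-11.1759 = -53.8453


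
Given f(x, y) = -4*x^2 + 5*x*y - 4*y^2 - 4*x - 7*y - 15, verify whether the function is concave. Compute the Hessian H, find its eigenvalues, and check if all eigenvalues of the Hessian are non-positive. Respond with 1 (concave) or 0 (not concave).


The Hessian of f(x,y) = -4*x^2 + 5*x*y - 4*y^2 - 4*x - 7*y - 15 is:
H = [[-8, 5], [5, -8]]
Trace = -8 - 8 = -16
Determinant = -8*-8 - (5)^2 = 39
Discriminant = (-16)^2 - 4*39 = 100.0
Eigenvalues: lambda_1 = -13.0, lambda_2 = -3.0
The function is concave.

1


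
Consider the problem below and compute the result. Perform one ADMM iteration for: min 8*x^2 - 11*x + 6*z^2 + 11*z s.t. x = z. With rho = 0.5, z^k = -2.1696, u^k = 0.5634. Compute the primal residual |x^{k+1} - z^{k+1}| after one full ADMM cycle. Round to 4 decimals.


ADMM iteration with rho = 0.5, z^k = -2.1696, u^k = 0.5634
Step 1: x-update.
Minimize 8*x^2 - 11*x + (0.5/2)*(x + 2.1696 + 0.5634)^2
FOC: (2*8 + 0.5)*x = 11 + 0.5*(-2.1696 - 0.5634)
x^{k+1} = 0.5838
Step 2: z-update.
Minimize 6*z^2 + 11*z + (0.5/2)*(0.5838 - z + 0.5634)^2
FOC: (2*6 + 0.5)*z = -11 + 0.5*(0.5838 + 0.5634)
z^{k+1} = -0.8341
Step 3: u-update.
u^{k+1} = 0.5634 + 0.5838 + 0.8341 = 1.9814
Step 4: Primal residual = |0.5838 + 0.8341| = 1.418


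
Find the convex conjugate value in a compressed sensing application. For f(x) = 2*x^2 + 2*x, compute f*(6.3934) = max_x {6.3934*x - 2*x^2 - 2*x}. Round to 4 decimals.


f*(y) = sup_x {y*x - a*x^2 - b*x} = sup_x {(y-b)*x - a*x^2}
FOC: (y - b) - 2a*x = 0 => x* = (y - b)/(2a)
x* = (6.3934 - 2)/(2*2) = 1.0984
f*(6.3934) = (y-b)^2/(4a) = (6.3934 - 2)^2/(4*2)
= 19.302/8 = 2.4127


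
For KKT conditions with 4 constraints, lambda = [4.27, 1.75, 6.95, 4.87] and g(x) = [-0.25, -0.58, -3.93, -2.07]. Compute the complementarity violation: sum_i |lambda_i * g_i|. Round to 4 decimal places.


KKT complementary slackness check:
lambda_1 * g_1 = 4.27 * -0.25 = -1.0675
lambda_2 * g_2 = 1.75 * -0.58 = -1.015
lambda_3 * g_3 = 6.95 * -3.93 = -27.3135
lambda_4 * g_4 = 4.87 * -2.07 = -10.0809
Total violation = 1.0675 + 1.015 + 27.3135 + 10.0809 = 39.4769


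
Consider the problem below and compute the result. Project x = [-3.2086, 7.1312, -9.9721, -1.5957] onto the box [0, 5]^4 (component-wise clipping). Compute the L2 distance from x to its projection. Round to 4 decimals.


Project each component onto [0, 5].
clip(-3.2086) = 0.0, clip(7.1312) = 5.0, clip(-9.9721) = 0.0, clip(-1.5957) = 0.0
Projection = [0.0, 5.0, 0.0, 0.0]
Squared diffs: [10.2951, 4.542, 99.4428, 2.5463]
Distance = sqrt(116.8262) = 10.8086


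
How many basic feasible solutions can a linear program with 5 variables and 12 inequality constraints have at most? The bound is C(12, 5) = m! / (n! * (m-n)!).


Each vertex corresponds to some choice of n active constraints out of m, so the number of vertices is at most C(m, n) = m! / (n!(m-n)!).
m = 12, n = 5
Numerator: 12 * 11 * 10 * 9 * 8
Denominator: 5! = 120
C(12, 5) = 792


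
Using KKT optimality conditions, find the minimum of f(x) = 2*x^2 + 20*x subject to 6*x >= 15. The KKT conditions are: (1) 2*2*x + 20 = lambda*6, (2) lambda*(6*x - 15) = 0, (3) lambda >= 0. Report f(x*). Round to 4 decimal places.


Step 1: Try lambda = 0 (constraint inactive).
x_unc = -20/(2*2) = -5.0
Check: 6*-5.0 = -30.0 < 15 -- violated!
Step 2: Constraint must be active: 6*x = 15
x* = 15/6 = 2.5
lambda = (2*2*2.5 + 20)/6 = 5.0
Step 3: Compute optimal value.
f(x*) = 2*2.5^2 + 20*2.5 = 62.5


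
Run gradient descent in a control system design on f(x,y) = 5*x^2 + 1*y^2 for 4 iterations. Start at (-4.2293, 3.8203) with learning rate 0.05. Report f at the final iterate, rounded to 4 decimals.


Gradient descent on f(x,y) = 5*x^2 + 1*y^2.
Starting point: (-4.2293, 3.8203), alpha = 0.05
Step 1: grad_x = 2*5*-4.2293 = -42.293, grad_y = 2*1*3.8203 = 7.6406
  x_1 = -4.2293 - 0.05*-42.293 = -2.1147
  y_1 = 3.8203 - 0.05*7.6406 = 3.4383
Step 2: grad_x = 2*5*-2.1147 = -21.1465, grad_y = 2*1*3.4383 = 6.8765
  x_2 = -2.1147 - 0.05*-21.1465 = -1.0573
  y_2 = 3.4383 - 0.05*6.8765 = 3.0944
Step 3: grad_x = 2*5*-1.0573 = -10.5733, grad_y = 2*1*3.0944 = 6.1889
  x_3 = -1.0573 - 0.05*-10.5733 = -0.5287
  y_3 = 3.0944 - 0.05*6.1889 = 2.785
Step 4: grad_x = 2*5*-0.5287 = -5.2866, grad_y = 2*1*2.785 = 5.57
  x_4 = -0.5287 - 0.05*-5.2866 = -0.2643
  y_4 = 2.785 - 0.05*5.57 = 2.5065
f(-0.2643, 2.5065) = 5*(-0.2643)^2 + 1*2.5065^2 = 6.6319


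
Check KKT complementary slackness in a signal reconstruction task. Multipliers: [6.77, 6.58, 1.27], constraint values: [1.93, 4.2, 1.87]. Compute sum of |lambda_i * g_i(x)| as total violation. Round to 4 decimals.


KKT complementary slackness check:
lambda_1 * g_1 = 6.77 * 1.93 = 13.0661
lambda_2 * g_2 = 6.58 * 4.2 = 27.636
lambda_3 * g_3 = 1.27 * 1.87 = 2.3749
Total violation = 13.0661 + 27.636 + 2.3749 = 43.077


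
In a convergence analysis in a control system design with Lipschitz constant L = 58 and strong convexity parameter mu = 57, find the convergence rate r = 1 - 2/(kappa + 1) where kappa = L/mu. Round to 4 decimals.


Step 1: Compute the condition number.
kappa = L/mu = 58/57 = 1.0175
Step 2: Compute the convergence rate.
r = 1 - 2/(kappa + 1) = 1 - 2*mu/(L + mu) = (L - mu)/(L + mu) = 1/115 = 0.0087


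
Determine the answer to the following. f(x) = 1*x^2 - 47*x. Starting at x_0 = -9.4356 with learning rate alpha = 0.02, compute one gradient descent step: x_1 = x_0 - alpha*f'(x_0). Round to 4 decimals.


We compute the gradient at x_0 and apply the update.
f'(x) = 2*x - 47
f'(-9.4356) = 2*-9.4356 - 47 = -65.8712
x_1 = -9.4356 - 0.02*-65.8712 = -8.1182


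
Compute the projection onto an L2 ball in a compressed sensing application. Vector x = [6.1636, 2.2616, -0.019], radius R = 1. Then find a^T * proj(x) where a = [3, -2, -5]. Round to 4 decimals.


Step 1: Compute ||x|| (intermediates to 6 decimals).
||x|| = sqrt(6.1636^2 + 2.2616^2 + (-0.019)^2) = 6.565452
Step 2: Project.
Since ||x|| > R, scale = R/||x|| = 1/6.565452 = 0.152312, proj(x) = scale * x
proj(x) = [0.93879, 0.344469, -0.002894]
Step 3: Dot product.
a^T * proj(x) = 3*0.93879 - 2*0.344469 - 5*(-0.002894) = 2.1419


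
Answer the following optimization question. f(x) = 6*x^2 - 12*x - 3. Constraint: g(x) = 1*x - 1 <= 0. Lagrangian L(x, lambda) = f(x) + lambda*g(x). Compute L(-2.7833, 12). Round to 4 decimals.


Step 1: Evaluate f(x).
f(-2.7833) = 6*(-2.7833)^2 - 12*(-2.7833) - 3 = 76.8802
Step 2: Evaluate g(x).
g(-2.7833) = 1*-2.7833 - 1 = -3.7833
Step 3: Compute Lagrangian.
L = 76.8802 + 12*-3.7833 = 31.4806


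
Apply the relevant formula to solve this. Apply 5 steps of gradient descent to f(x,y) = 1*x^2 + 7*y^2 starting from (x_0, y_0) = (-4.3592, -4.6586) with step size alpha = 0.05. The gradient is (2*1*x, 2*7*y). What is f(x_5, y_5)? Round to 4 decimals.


Gradient descent on f(x,y) = 1*x^2 + 7*y^2.
Starting point: (-4.3592, -4.6586), alpha = 0.05
Step 1: grad_x = 2*1*-4.3592 = -8.7184, grad_y = 2*7*-4.6586 = -65.2204
  x_1 = -4.3592 - 0.05*-8.7184 = -3.9233
  y_1 = -4.6586 - 0.05*-65.2204 = -1.3976
Step 2: grad_x = 2*1*-3.9233 = -7.8466, grad_y = 2*7*-1.3976 = -19.5661
  x_2 = -3.9233 - 0.05*-7.8466 = -3.531
  y_2 = -1.3976 - 0.05*-19.5661 = -0.4193
Step 3: grad_x = 2*1*-3.531 = -7.0619, grad_y = 2*7*-0.4193 = -5.8698
  x_3 = -3.531 - 0.05*-7.0619 = -3.1779
  y_3 = -0.4193 - 0.05*-5.8698 = -0.1258
Step 4: grad_x = 2*1*-3.1779 = -6.3557, grad_y = 2*7*-0.1258 = -1.761
  x_4 = -3.1779 - 0.05*-6.3557 = -2.8601
  y_4 = -0.1258 - 0.05*-1.761 = -0.0377
Step 5: grad_x = 2*1*-2.8601 = -5.7201, grad_y = 2*7*-0.0377 = -0.5283
  x_5 = -2.8601 - 0.05*-5.7201 = -2.5741
  y_5 = -0.0377 - 0.05*-0.5283 = -0.0113
f(-2.5741, -0.0113) = 1*(-2.5741)^2 + 7*(-0.0113)^2 = 6.6267


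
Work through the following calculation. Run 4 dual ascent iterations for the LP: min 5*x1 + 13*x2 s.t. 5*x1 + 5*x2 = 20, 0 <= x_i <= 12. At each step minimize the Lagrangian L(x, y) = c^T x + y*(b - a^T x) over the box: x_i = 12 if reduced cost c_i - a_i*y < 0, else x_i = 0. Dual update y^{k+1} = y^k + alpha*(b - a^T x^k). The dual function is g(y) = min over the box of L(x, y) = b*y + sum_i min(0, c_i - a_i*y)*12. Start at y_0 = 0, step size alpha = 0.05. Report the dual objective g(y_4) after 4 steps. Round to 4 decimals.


Dual ascent for LP: min 5*x1 + 13*x2, 5*x1 + 5*x2 = 20, 0 <= x_i <= 12
Step 1: y^k = 0.0, reduced costs: (5.0, 13.0)
  x^k = (0.0, 0.0), subgradient = b - a^T x = 20.0
  y^{k+1} = 0.0 + 0.05*20.0 = 1.0
Step 2: y^k = 1.0, reduced costs: (0.0, 8.0)
  x^k = (0.0, 0.0), subgradient = b - a^T x = 20.0
  y^{k+1} = 1.0 + 0.05*20.0 = 2.0
Step 3: y^k = 2.0, reduced costs: (-5.0, 3.0)
  x^k = (12.0, 0.0), subgradient = b - a^T x = -40.0
  y^{k+1} = 2.0 + 0.05*-40.0 = 0.0
Step 4: y^k = 0.0, reduced costs: (5.0, 13.0)
  x^k = (0.0, 0.0), subgradient = b - a^T x = 20.0
  y^{k+1} = 0.0 + 0.05*20.0 = 1.0
Dual objective at y_4 = 1.0: reduced costs (0.0, 8.0), box minimizer x = (0.0, 0.0)
g(y_4) = b*y + (c1 - a1*y)*x1 + (c2 - a2*y)*x2 = 20*1.0 + 0.0*0.0 + 8.0*0.0 = 20.0 + 0.0 + 0.0 = 20.0


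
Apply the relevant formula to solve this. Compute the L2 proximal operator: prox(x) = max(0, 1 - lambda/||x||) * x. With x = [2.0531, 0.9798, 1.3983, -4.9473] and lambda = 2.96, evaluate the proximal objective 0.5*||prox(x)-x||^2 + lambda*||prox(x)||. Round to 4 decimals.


Step 1: Compute ||x||.
||x|| = 5.6219
Step 2: Compute scaling factor.
scale = max(0, 1 - 2.96/5.6219) = 0.4735
Step 3: prox(x) = [0.9721, 0.4639, 0.6621, -2.3425]
||prox(x)|| = 2.6619
Step 4: Proximal objective.
0.5*||prox-x||^2 = 4.3808
lambda*||prox|| = 7.8792
Total = 12.2602


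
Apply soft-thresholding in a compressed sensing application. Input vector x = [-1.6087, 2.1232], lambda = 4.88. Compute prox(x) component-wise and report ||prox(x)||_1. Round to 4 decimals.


Soft-thresholding with lambda = 4.88:
prox(-1.6087) = sign(-1.6087)*max(|-1.6087| - 4.88, 0) = 0.0
prox(2.1232) = sign(2.1232)*max(|2.1232| - 4.88, 0) = 0.0
prox(x) = [0.0, 0.0]
||prox(x)||_1 = 0.0 + 0.0 = 0.0


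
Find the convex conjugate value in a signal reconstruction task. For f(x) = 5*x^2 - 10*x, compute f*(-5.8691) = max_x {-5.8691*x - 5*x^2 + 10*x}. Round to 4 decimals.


f*(y) = sup_x {y*x - a*x^2 - b*x} = sup_x {(y-b)*x - a*x^2}
FOC: (y - b) - 2a*x = 0 => x* = (y - b)/(2a)
x* = (-5.8691 + 10)/(2*5) = 0.4131
f*(-5.8691) = (y-b)^2/(4a) = (-5.8691 + 10)^2/(4*5)
= 17.0643/20 = 0.8532


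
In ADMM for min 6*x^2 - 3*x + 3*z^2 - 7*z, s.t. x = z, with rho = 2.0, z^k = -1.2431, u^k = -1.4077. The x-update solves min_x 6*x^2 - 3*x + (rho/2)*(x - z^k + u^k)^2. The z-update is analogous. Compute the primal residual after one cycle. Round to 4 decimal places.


ADMM iteration with rho = 2.0, z^k = -1.2431, u^k = -1.4077
Step 1: x-update.
Minimize 6*x^2 - 3*x + (2.0/2)*(x + 1.2431 - 1.4077)^2
FOC: (2*6 + 2.0)*x = 3 + 2.0*(-1.2431 + 1.4077)
x^{k+1} = 0.2378
Step 2: z-update.
Minimize 3*z^2 - 7*z + (2.0/2)*(0.2378 - z - 1.4077)^2
FOC: (2*3 + 2.0)*z = 7 + 2.0*(0.2378 - 1.4077)
z^{k+1} = 0.5825
Step 3: u-update.
u^{k+1} = -1.4077 + 0.2378 - 0.5825 = -1.7524
Step 4: Primal residual = |0.2378 - 0.5825| = 0.3447


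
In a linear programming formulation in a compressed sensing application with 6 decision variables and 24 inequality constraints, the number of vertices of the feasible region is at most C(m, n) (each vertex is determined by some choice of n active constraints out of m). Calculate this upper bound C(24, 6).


Each vertex corresponds to some choice of n active constraints out of m, so the number of vertices is at most C(m, n) = m! / (n!(m-n)!).
m = 24, n = 6
Numerator: 24 * 23 * 22 * 21 * 20 * 19
Denominator: 6! = 720
C(24, 6) = 134596


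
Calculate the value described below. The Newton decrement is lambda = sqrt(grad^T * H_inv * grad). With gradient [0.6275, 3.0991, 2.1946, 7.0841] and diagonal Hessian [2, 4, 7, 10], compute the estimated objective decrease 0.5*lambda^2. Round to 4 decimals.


Step 1: H is diagonal, so H^(-1) * g = [0.3138, 0.7748, 0.3135, 0.7084].
Step 2: g^T H^(-1) g = sum_i g_i^2 / H_ii
  = (0.6275)^2/2 + (3.0991)^2/4 + (2.1946)^2/7 + (7.0841)^2/10
  = 0.1969 + 2.4011 + 0.688 + 5.0184 = 8.3045
Step 3: Objective decrease = 0.5 * g^T H^(-1) g = 4.1522


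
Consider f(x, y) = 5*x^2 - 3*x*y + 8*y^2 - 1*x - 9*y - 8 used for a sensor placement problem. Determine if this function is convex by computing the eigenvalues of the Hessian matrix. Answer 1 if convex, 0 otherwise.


The Hessian of f(x,y) = 5*x^2 - 3*x*y + 8*y^2 - 1*x - 9*y - 8 is:
H = [[10, -3], [-3, 16]]
Trace = 10 + 16 = 26
Determinant = 10*16 - (-3)^2 = 151
Discriminant = (26)^2 - 4*151 = 72.0
Eigenvalues: lambda_1 = 8.7574, lambda_2 = 17.2426
The function is convex.

1


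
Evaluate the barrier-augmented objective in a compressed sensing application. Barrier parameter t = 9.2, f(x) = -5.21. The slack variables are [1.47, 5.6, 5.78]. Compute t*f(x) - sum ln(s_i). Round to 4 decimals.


Step 1: Compute log-barrier.
ln values: [0.3853, 1.7228, 1.7544]
phi = -(0.3853 + 1.7228 + 1.7544) = -3.8624
Step 2: Compute augmented objective.
t*f(x) = 9.2*-5.21 = -47.932
Total = -47.932 - 3.8624 = -51.7944


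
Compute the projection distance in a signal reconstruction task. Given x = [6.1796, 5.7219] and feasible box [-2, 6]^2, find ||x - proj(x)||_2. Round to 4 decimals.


Project each component onto [-2, 6].
clip(6.1796) = 6.0, clip(5.7219) = 5.7219
Projection = [6.0, 5.7219]
Squared diffs: [0.0323, 0.0]
Distance = sqrt(0.0323) = 0.1796


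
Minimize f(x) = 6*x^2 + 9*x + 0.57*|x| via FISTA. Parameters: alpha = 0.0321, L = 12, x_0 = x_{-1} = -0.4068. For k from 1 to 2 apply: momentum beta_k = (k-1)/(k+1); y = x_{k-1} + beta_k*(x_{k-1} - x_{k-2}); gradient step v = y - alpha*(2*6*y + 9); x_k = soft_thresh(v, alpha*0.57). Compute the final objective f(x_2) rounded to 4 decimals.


FISTA on f(x) = 6*x^2 + 9*x + 0.57*|x|
L = 12, alpha = 0.0321
Iteration 1: beta = 0.0, y = -0.4068 + 0.0*(-0.4068 + 0.4068) = -0.4068
  grad(y) = 4.1184, v = y - alpha*grad = -0.539
  prox(v) = soft_thresh(-0.539, 0.0183) = -0.5207
Iteration 2: beta = 0.3333, y = -0.5207 + 0.3333*(-0.5207 + 0.4068) = -0.5587
  grad(y) = 2.2959, v = y - alpha*grad = -0.6324
  prox(v) = soft_thresh(-0.6324, 0.0183) = -0.6141
f(x_2) = 6*(-0.6141)^2 + 9*(-0.6141) + 0.57*|-0.6141| = -2.9141


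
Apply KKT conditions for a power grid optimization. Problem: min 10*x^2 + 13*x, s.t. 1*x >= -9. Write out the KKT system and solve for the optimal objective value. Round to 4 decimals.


Step 1: Try lambda = 0 (constraint inactive).
Stationarity: 2*10*x + 13 = 0
x* = -13/(2*10) = -0.65
Check constraint: 1*-0.65 = -0.65 >= -9 -- satisfied.
Step 2: Compute optimal value.
f(x*) = 10*(-0.65)^2 + 13*(-0.65) = -4.225


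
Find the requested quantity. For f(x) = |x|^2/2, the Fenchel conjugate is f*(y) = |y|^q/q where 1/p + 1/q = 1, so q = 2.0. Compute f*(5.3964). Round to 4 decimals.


The conjugate exponent q satisfies 1/p + 1/q = 1.
p = 2, so q = 2/(2 - 1) = 2.0
|y|^q = 5.3964^2.0 = 29.1211
f*(5.3964) = 29.1211 / 2.0 = 14.5606


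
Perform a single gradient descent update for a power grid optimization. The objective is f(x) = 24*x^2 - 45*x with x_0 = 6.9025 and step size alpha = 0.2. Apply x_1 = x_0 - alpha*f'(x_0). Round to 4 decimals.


We compute the gradient at x_0 and apply the update.
f'(x) = 48*x - 45
f'(6.9025) = 48*6.9025 - 45 = 286.32
x_1 = 6.9025 - 0.2*286.32 = -50.3615


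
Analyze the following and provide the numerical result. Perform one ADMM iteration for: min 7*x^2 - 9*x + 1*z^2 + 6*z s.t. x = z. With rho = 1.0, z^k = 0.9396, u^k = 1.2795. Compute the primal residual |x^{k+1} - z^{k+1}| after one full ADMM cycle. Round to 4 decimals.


ADMM iteration with rho = 1.0, z^k = 0.9396, u^k = 1.2795
Step 1: x-update.
Minimize 7*x^2 - 9*x + (1.0/2)*(x - 0.9396 + 1.2795)^2
FOC: (2*7 + 1.0)*x = 9 + 1.0*(0.9396 - 1.2795)
x^{k+1} = 0.5773
Step 2: z-update.
Minimize 1*z^2 + 6*z + (1.0/2)*(0.5773 - z + 1.2795)^2
FOC: (2*1 + 1.0)*z = -6 + 1.0*(0.5773 + 1.2795)
z^{k+1} = -1.3811
Step 3: u-update.
u^{k+1} = 1.2795 + 0.5773 + 1.3811 = 3.2379
Step 4: Primal residual = |0.5773 + 1.3811| = 1.9584


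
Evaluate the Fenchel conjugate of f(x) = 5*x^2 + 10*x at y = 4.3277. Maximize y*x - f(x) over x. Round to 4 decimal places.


f*(y) = sup_x {y*x - a*x^2 - b*x} = sup_x {(y-b)*x - a*x^2}
FOC: (y - b) - 2a*x = 0 => x* = (y - b)/(2a)
x* = (4.3277 - 10)/(2*5) = -0.5672
f*(4.3277) = (y-b)^2/(4a) = (4.3277 - 10)^2/(4*5)
= 32.175/20 = 1.6087


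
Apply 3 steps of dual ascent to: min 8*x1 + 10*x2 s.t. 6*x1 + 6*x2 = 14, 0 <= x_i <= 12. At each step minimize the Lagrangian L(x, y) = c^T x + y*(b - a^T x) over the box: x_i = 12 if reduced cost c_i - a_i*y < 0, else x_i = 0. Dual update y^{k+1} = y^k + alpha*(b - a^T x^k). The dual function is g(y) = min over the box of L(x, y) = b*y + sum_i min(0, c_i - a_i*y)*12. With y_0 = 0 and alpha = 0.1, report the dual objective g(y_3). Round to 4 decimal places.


Dual ascent for LP: min 8*x1 + 10*x2, 6*x1 + 6*x2 = 14, 0 <= x_i <= 12
Step 1: y^k = 0.0, reduced costs: (8.0, 10.0)
  x^k = (0.0, 0.0), subgradient = b - a^T x = 14.0
  y^{k+1} = 0.0 + 0.1*14.0 = 1.4
Step 2: y^k = 1.4, reduced costs: (-0.4, 1.6)
  x^k = (12.0, 0.0), subgradient = b - a^T x = -58.0
  y^{k+1} = 1.4 + 0.1*-58.0 = -4.4
Step 3: y^k = -4.4, reduced costs: (34.4, 36.4)
  x^k = (0.0, 0.0), subgradient = b - a^T x = 14.0
  y^{k+1} = -4.4 + 0.1*14.0 = -3.0
Dual objective at y_3 = -3.0: reduced costs (26.0, 28.0), box minimizer x = (0.0, 0.0)
g(y_3) = b*y + (c1 - a1*y)*x1 + (c2 - a2*y)*x2 = 14*(-3.0) + 26.0*0.0 + 28.0*0.0 = -42.0 + 0.0 + 0.0 = -42.0


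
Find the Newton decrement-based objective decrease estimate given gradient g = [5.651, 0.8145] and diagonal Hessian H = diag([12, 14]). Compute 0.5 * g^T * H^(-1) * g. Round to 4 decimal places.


Step 1: H is diagonal, so H^(-1) * g = [0.4709, 0.0582].
Step 2: g^T H^(-1) g = sum_i g_i^2 / H_ii
  = (5.651)^2/12 + (0.8145)^2/14
  = 2.6612 + 0.0474 = 2.7085
Step 3: Objective decrease = 0.5 * g^T H^(-1) g = 1.3543


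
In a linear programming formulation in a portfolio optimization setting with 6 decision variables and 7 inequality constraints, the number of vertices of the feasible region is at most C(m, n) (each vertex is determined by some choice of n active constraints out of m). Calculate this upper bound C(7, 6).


Each vertex corresponds to some choice of n active constraints out of m, so the number of vertices is at most C(m, n) = m! / (n!(m-n)!).
m = 7, n = 6
Numerator: 7 * 6 * 5 * 4 * 3 * 2
Denominator: 6! = 720
C(7, 6) = 7


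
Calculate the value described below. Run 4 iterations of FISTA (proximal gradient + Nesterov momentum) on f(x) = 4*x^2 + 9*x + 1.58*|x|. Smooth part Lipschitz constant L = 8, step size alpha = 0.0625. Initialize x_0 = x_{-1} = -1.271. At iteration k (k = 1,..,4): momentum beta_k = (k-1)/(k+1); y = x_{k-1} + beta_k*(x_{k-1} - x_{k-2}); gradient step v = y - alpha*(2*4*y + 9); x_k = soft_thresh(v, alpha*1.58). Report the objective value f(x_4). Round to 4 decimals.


FISTA on f(x) = 4*x^2 + 9*x + 1.58*|x|
L = 8, alpha = 0.0625
Iteration 1: beta = 0.0, y = -1.271 + 0.0*(-1.271 + 1.271) = -1.271
  grad(y) = -1.168, v = y - alpha*grad = -1.198
  prox(v) = soft_thresh(-1.198, 0.0988) = -1.0993
Iteration 2: beta = 0.3333, y = -1.0993 + 0.3333*(-1.0993 + 1.271) = -1.042
  grad(y) = 0.664, v = y - alpha*grad = -1.0835
  prox(v) = soft_thresh(-1.0835, 0.0988) = -0.9848
Iteration 3: beta = 0.5, y = -0.9848 + 0.5*(-0.9848 + 1.0993) = -0.9275
  grad(y) = 1.58, v = y - alpha*grad = -1.0263
  prox(v) = soft_thresh(-1.0263, 0.0988) = -0.9275
Iteration 4: beta = 0.6, y = -0.9275 + 0.6*(-0.9275 + 0.9848) = -0.8932
  grad(y) = 1.8548, v = y - alpha*grad = -1.0091
  prox(v) = soft_thresh(-1.0091, 0.0988) = -0.9103
f(x_4) = 4*(-0.9103)^2 + 9*(-0.9103) + 1.58*|-0.9103| = -3.4398


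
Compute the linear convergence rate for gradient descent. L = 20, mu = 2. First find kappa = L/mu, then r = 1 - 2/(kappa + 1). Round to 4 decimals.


Step 1: Compute the condition number.
kappa = L/mu = 20/2 = 10.0
Step 2: Compute the convergence rate.
r = 1 - 2/(kappa + 1) = 1 - 2*mu/(L + mu) = (L - mu)/(L + mu) = 18/22 = 0.8182


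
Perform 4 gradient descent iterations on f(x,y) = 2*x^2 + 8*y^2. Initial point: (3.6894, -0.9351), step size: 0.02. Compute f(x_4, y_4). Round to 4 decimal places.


Gradient descent on f(x,y) = 2*x^2 + 8*y^2.
Starting point: (3.6894, -0.9351), alpha = 0.02
Step 1: grad_x = 2*2*3.6894 = 14.7576, grad_y = 2*8*-0.9351 = -14.9616
  x_1 = 3.6894 - 0.02*14.7576 = 3.3942
  y_1 = -0.9351 - 0.02*-14.9616 = -0.6359
Step 2: grad_x = 2*2*3.3942 = 13.577, grad_y = 2*8*-0.6359 = -10.1739
  x_2 = 3.3942 - 0.02*13.577 = 3.1227
  y_2 = -0.6359 - 0.02*-10.1739 = -0.4324
Step 3: grad_x = 2*2*3.1227 = 12.4908, grad_y = 2*8*-0.4324 = -6.9182
  x_3 = 3.1227 - 0.02*12.4908 = 2.8729
  y_3 = -0.4324 - 0.02*-6.9182 = -0.294
Step 4: grad_x = 2*2*2.8729 = 11.4916, grad_y = 2*8*-0.294 = -4.7044
  x_4 = 2.8729 - 0.02*11.4916 = 2.6431
  y_4 = -0.294 - 0.02*-4.7044 = -0.1999
f(2.6431, -0.1999) = 2*2.6431^2 + 8*(-0.1999)^2 = 14.2913


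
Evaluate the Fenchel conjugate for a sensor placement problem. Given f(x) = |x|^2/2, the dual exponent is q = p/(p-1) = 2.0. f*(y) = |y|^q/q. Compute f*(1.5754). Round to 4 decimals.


The conjugate exponent q satisfies 1/p + 1/q = 1.
p = 2, so q = 2/(2 - 1) = 2.0
|y|^q = 1.5754^2.0 = 2.4819
f*(1.5754) = 2.4819 / 2.0 = 1.2409


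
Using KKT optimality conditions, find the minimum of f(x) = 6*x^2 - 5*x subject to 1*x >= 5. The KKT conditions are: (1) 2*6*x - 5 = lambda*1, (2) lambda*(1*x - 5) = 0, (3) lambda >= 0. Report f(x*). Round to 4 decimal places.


Step 1: Try lambda = 0 (constraint inactive).
x_unc = 5/(2*6) = 0.4167
Check: 1*0.4167 = 0.4167 < 5 -- violated!
Step 2: Constraint must be active: 1*x = 5
x* = 5/1 = 5.0
lambda = (2*6*5.0 - 5)/1 = 55.0
Step 3: Compute optimal value.
f(x*) = 6*5.0^2 - 5*5.0 = 125.0


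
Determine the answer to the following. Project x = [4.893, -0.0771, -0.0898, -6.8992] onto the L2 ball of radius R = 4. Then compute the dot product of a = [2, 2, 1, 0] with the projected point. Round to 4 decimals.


Step 1: Compute ||x|| (intermediates to 6 decimals).
||x|| = sqrt(4.893^2 + (-0.0771)^2 + (-0.0898)^2 + (-6.8992)^2) = 8.458984
Step 2: Project.
Since ||x|| > R, scale = R/||x|| = 4/8.458984 = 0.47287, proj(x) = scale * x
proj(x) = [2.313753, -0.036458, -0.042464, -3.262425]
Step 3: Dot product.
a^T * proj(x) = 2*2.313753 + 2*(-0.036458) + 1*(-0.042464) + 0*(-3.262425) = 4.5121


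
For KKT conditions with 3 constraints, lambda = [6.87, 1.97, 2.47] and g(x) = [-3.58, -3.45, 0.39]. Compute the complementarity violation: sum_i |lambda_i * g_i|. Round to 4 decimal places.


KKT complementary slackness check:
lambda_1 * g_1 = 6.87 * -3.58 = -24.5946
lambda_2 * g_2 = 1.97 * -3.45 = -6.7965
lambda_3 * g_3 = 2.47 * 0.39 = 0.9633
Total violation = 24.5946 + 6.7965 + 0.9633 = 32.3544


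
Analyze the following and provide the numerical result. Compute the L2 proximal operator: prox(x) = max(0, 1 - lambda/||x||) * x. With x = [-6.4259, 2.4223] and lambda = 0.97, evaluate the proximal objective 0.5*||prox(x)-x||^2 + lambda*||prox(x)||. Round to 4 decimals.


Step 1: Compute ||x||.
||x|| = 6.8673
Step 2: Compute scaling factor.
scale = max(0, 1 - 0.97/6.8673) = 0.8588
Step 3: prox(x) = [-5.5182, 2.0802]
||prox(x)|| = 5.8973
Step 4: Proximal objective.
0.5*||prox-x||^2 = 0.4705
lambda*||prox|| = 5.7204
Total = 6.1908


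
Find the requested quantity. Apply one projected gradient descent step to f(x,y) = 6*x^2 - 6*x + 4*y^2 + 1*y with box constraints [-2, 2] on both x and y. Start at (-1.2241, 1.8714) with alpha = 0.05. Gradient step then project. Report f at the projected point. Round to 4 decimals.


Step 1: Compute gradient at (-1.2241, 1.8714).
grad_x = 2*6*-1.2241 - 6 = -20.6892
grad_y = 2*4*1.8714 + 1 = 15.9712
Step 2: Gradient step.
x_raw = -1.2241 - 0.05*-20.6892 = -0.1896
y_raw = 1.8714 - 0.05*15.9712 = 1.0728
Step 3: Project onto [-2, 2].
x_proj = clip(-0.1896) = -0.1896
y_proj = clip(1.0728) = 1.0728
Step 4: Evaluate f.
f(-0.1896, 1.0728) = 7.0304


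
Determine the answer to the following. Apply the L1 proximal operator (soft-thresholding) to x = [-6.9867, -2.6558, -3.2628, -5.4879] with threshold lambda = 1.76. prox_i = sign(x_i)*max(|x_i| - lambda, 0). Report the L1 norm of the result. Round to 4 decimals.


Soft-thresholding with lambda = 1.76:
prox(-6.9867) = sign(-6.9867)*max(|-6.9867| - 1.76, 0) = -5.2267
prox(-2.6558) = sign(-2.6558)*max(|-2.6558| - 1.76, 0) = -0.8958
prox(-3.2628) = sign(-3.2628)*max(|-3.2628| - 1.76, 0) = -1.5028
prox(-5.4879) = sign(-5.4879)*max(|-5.4879| - 1.76, 0) = -3.7279
prox(x) = [-5.2267, -0.8958, -1.5028, -3.7279]
||prox(x)||_1 = 5.2267 + 0.8958 + 1.5028 + 3.7279 = 11.3532


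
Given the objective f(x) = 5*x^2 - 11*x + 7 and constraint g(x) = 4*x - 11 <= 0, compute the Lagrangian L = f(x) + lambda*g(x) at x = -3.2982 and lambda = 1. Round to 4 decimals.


Step 1: Evaluate f(x).
f(-3.2982) = 5*(-3.2982)^2 - 11*(-3.2982) + 7 = 97.6708
Step 2: Evaluate g(x).
g(-3.2982) = 4*-3.2982 - 11 = -24.1928
Step 3: Compute Lagrangian.
L = 97.6708 + 1*-24.1928 = 73.478


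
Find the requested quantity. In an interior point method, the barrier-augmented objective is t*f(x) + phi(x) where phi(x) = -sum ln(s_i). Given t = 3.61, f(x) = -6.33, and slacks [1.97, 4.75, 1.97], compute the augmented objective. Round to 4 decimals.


Step 1: Compute log-barrier.
ln values: [0.678, 1.5581, 0.678]
phi = -(0.678 + 1.5581 + 0.678) = -2.9142
Step 2: Compute augmented objective.
t*f(x) = 3.61*-6.33 = -22.8513
Total = -22.8513 - 2.9142 = -25.7655
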